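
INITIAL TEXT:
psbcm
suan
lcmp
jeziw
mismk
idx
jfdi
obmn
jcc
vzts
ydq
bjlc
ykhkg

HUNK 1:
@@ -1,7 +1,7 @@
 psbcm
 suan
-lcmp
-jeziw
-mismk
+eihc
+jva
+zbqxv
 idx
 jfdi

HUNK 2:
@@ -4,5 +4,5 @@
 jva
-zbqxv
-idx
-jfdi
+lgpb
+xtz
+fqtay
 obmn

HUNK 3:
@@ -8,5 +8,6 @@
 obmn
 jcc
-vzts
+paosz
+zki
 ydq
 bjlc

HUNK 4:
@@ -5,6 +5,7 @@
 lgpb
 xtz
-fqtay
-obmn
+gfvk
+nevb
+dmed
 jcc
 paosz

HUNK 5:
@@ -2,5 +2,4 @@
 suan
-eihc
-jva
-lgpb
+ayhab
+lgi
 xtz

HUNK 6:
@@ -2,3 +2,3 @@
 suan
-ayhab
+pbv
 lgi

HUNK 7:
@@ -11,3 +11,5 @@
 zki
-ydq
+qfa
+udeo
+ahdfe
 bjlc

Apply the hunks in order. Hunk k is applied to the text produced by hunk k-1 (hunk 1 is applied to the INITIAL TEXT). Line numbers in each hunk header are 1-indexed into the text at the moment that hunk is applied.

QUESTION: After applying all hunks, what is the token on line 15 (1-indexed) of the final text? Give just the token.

Answer: bjlc

Derivation:
Hunk 1: at line 1 remove [lcmp,jeziw,mismk] add [eihc,jva,zbqxv] -> 13 lines: psbcm suan eihc jva zbqxv idx jfdi obmn jcc vzts ydq bjlc ykhkg
Hunk 2: at line 4 remove [zbqxv,idx,jfdi] add [lgpb,xtz,fqtay] -> 13 lines: psbcm suan eihc jva lgpb xtz fqtay obmn jcc vzts ydq bjlc ykhkg
Hunk 3: at line 8 remove [vzts] add [paosz,zki] -> 14 lines: psbcm suan eihc jva lgpb xtz fqtay obmn jcc paosz zki ydq bjlc ykhkg
Hunk 4: at line 5 remove [fqtay,obmn] add [gfvk,nevb,dmed] -> 15 lines: psbcm suan eihc jva lgpb xtz gfvk nevb dmed jcc paosz zki ydq bjlc ykhkg
Hunk 5: at line 2 remove [eihc,jva,lgpb] add [ayhab,lgi] -> 14 lines: psbcm suan ayhab lgi xtz gfvk nevb dmed jcc paosz zki ydq bjlc ykhkg
Hunk 6: at line 2 remove [ayhab] add [pbv] -> 14 lines: psbcm suan pbv lgi xtz gfvk nevb dmed jcc paosz zki ydq bjlc ykhkg
Hunk 7: at line 11 remove [ydq] add [qfa,udeo,ahdfe] -> 16 lines: psbcm suan pbv lgi xtz gfvk nevb dmed jcc paosz zki qfa udeo ahdfe bjlc ykhkg
Final line 15: bjlc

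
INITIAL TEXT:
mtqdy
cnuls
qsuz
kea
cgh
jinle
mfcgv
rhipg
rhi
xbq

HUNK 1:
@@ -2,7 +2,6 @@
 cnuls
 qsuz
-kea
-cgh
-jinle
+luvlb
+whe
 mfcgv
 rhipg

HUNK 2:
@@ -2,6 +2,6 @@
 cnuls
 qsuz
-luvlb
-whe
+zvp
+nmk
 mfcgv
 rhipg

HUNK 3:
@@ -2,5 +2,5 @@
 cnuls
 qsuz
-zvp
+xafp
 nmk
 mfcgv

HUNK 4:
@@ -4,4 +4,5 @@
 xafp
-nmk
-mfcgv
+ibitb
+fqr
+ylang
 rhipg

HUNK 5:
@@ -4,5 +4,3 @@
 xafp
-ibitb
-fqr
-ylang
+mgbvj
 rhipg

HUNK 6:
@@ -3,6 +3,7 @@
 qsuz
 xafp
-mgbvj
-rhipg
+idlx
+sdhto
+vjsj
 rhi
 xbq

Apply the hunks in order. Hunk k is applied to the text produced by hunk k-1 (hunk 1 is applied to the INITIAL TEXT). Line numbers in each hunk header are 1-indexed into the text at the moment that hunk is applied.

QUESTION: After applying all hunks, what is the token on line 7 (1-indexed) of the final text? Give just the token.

Hunk 1: at line 2 remove [kea,cgh,jinle] add [luvlb,whe] -> 9 lines: mtqdy cnuls qsuz luvlb whe mfcgv rhipg rhi xbq
Hunk 2: at line 2 remove [luvlb,whe] add [zvp,nmk] -> 9 lines: mtqdy cnuls qsuz zvp nmk mfcgv rhipg rhi xbq
Hunk 3: at line 2 remove [zvp] add [xafp] -> 9 lines: mtqdy cnuls qsuz xafp nmk mfcgv rhipg rhi xbq
Hunk 4: at line 4 remove [nmk,mfcgv] add [ibitb,fqr,ylang] -> 10 lines: mtqdy cnuls qsuz xafp ibitb fqr ylang rhipg rhi xbq
Hunk 5: at line 4 remove [ibitb,fqr,ylang] add [mgbvj] -> 8 lines: mtqdy cnuls qsuz xafp mgbvj rhipg rhi xbq
Hunk 6: at line 3 remove [mgbvj,rhipg] add [idlx,sdhto,vjsj] -> 9 lines: mtqdy cnuls qsuz xafp idlx sdhto vjsj rhi xbq
Final line 7: vjsj

Answer: vjsj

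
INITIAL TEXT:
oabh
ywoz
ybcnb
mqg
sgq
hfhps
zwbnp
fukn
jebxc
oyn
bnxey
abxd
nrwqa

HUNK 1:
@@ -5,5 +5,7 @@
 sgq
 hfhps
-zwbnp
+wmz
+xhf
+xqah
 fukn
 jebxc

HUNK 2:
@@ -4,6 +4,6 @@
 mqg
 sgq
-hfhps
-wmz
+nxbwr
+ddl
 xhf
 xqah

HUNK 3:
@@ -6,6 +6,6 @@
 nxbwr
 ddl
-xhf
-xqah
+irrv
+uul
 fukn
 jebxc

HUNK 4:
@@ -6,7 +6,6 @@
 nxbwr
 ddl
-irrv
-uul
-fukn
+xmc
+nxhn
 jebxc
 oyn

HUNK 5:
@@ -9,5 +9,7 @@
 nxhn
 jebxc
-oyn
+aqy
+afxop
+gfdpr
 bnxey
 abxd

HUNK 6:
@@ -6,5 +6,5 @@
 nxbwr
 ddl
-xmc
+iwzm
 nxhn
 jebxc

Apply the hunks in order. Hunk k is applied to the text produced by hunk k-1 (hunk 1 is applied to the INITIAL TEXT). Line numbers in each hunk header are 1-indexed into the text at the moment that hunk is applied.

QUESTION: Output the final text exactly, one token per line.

Answer: oabh
ywoz
ybcnb
mqg
sgq
nxbwr
ddl
iwzm
nxhn
jebxc
aqy
afxop
gfdpr
bnxey
abxd
nrwqa

Derivation:
Hunk 1: at line 5 remove [zwbnp] add [wmz,xhf,xqah] -> 15 lines: oabh ywoz ybcnb mqg sgq hfhps wmz xhf xqah fukn jebxc oyn bnxey abxd nrwqa
Hunk 2: at line 4 remove [hfhps,wmz] add [nxbwr,ddl] -> 15 lines: oabh ywoz ybcnb mqg sgq nxbwr ddl xhf xqah fukn jebxc oyn bnxey abxd nrwqa
Hunk 3: at line 6 remove [xhf,xqah] add [irrv,uul] -> 15 lines: oabh ywoz ybcnb mqg sgq nxbwr ddl irrv uul fukn jebxc oyn bnxey abxd nrwqa
Hunk 4: at line 6 remove [irrv,uul,fukn] add [xmc,nxhn] -> 14 lines: oabh ywoz ybcnb mqg sgq nxbwr ddl xmc nxhn jebxc oyn bnxey abxd nrwqa
Hunk 5: at line 9 remove [oyn] add [aqy,afxop,gfdpr] -> 16 lines: oabh ywoz ybcnb mqg sgq nxbwr ddl xmc nxhn jebxc aqy afxop gfdpr bnxey abxd nrwqa
Hunk 6: at line 6 remove [xmc] add [iwzm] -> 16 lines: oabh ywoz ybcnb mqg sgq nxbwr ddl iwzm nxhn jebxc aqy afxop gfdpr bnxey abxd nrwqa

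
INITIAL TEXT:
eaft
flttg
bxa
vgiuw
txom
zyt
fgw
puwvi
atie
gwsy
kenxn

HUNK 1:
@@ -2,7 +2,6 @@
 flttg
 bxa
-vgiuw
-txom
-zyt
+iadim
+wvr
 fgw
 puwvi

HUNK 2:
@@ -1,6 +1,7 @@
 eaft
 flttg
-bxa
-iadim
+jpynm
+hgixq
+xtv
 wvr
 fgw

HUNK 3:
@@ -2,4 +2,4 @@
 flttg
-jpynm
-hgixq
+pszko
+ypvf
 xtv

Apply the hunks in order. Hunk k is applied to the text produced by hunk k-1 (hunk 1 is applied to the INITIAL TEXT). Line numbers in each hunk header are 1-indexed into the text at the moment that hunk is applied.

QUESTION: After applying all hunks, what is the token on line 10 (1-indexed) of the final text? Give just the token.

Hunk 1: at line 2 remove [vgiuw,txom,zyt] add [iadim,wvr] -> 10 lines: eaft flttg bxa iadim wvr fgw puwvi atie gwsy kenxn
Hunk 2: at line 1 remove [bxa,iadim] add [jpynm,hgixq,xtv] -> 11 lines: eaft flttg jpynm hgixq xtv wvr fgw puwvi atie gwsy kenxn
Hunk 3: at line 2 remove [jpynm,hgixq] add [pszko,ypvf] -> 11 lines: eaft flttg pszko ypvf xtv wvr fgw puwvi atie gwsy kenxn
Final line 10: gwsy

Answer: gwsy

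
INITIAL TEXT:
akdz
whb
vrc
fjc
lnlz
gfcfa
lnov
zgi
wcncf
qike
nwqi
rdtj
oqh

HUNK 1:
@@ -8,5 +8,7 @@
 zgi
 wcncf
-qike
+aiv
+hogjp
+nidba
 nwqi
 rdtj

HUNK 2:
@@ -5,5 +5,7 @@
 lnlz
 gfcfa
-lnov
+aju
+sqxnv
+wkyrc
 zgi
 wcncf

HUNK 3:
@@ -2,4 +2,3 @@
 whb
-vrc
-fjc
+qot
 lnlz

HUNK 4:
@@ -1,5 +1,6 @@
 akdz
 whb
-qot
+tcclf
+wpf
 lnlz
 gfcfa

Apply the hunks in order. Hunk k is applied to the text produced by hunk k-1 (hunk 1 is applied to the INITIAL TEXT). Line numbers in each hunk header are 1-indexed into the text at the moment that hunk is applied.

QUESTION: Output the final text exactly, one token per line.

Hunk 1: at line 8 remove [qike] add [aiv,hogjp,nidba] -> 15 lines: akdz whb vrc fjc lnlz gfcfa lnov zgi wcncf aiv hogjp nidba nwqi rdtj oqh
Hunk 2: at line 5 remove [lnov] add [aju,sqxnv,wkyrc] -> 17 lines: akdz whb vrc fjc lnlz gfcfa aju sqxnv wkyrc zgi wcncf aiv hogjp nidba nwqi rdtj oqh
Hunk 3: at line 2 remove [vrc,fjc] add [qot] -> 16 lines: akdz whb qot lnlz gfcfa aju sqxnv wkyrc zgi wcncf aiv hogjp nidba nwqi rdtj oqh
Hunk 4: at line 1 remove [qot] add [tcclf,wpf] -> 17 lines: akdz whb tcclf wpf lnlz gfcfa aju sqxnv wkyrc zgi wcncf aiv hogjp nidba nwqi rdtj oqh

Answer: akdz
whb
tcclf
wpf
lnlz
gfcfa
aju
sqxnv
wkyrc
zgi
wcncf
aiv
hogjp
nidba
nwqi
rdtj
oqh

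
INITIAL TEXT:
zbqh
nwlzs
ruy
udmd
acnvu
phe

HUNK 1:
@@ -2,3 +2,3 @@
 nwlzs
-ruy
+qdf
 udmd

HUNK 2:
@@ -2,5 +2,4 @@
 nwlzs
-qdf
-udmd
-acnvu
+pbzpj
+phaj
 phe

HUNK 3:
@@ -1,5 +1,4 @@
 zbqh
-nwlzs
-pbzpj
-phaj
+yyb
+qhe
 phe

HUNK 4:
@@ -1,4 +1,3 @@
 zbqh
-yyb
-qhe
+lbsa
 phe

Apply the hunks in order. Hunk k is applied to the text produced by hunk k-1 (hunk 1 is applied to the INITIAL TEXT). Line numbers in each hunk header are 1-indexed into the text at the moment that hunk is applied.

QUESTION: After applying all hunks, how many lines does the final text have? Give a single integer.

Hunk 1: at line 2 remove [ruy] add [qdf] -> 6 lines: zbqh nwlzs qdf udmd acnvu phe
Hunk 2: at line 2 remove [qdf,udmd,acnvu] add [pbzpj,phaj] -> 5 lines: zbqh nwlzs pbzpj phaj phe
Hunk 3: at line 1 remove [nwlzs,pbzpj,phaj] add [yyb,qhe] -> 4 lines: zbqh yyb qhe phe
Hunk 4: at line 1 remove [yyb,qhe] add [lbsa] -> 3 lines: zbqh lbsa phe
Final line count: 3

Answer: 3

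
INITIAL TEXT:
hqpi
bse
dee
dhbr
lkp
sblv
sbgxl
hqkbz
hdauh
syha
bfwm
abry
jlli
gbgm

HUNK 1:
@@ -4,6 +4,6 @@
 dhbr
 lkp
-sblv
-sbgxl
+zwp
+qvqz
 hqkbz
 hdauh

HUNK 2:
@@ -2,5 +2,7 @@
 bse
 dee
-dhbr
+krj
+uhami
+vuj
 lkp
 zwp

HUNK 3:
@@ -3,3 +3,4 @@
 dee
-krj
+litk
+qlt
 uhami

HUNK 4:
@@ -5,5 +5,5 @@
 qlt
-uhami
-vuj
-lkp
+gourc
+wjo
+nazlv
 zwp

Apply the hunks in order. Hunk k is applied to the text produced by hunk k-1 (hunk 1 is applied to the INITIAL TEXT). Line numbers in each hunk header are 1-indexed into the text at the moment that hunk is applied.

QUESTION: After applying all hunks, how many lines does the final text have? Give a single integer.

Hunk 1: at line 4 remove [sblv,sbgxl] add [zwp,qvqz] -> 14 lines: hqpi bse dee dhbr lkp zwp qvqz hqkbz hdauh syha bfwm abry jlli gbgm
Hunk 2: at line 2 remove [dhbr] add [krj,uhami,vuj] -> 16 lines: hqpi bse dee krj uhami vuj lkp zwp qvqz hqkbz hdauh syha bfwm abry jlli gbgm
Hunk 3: at line 3 remove [krj] add [litk,qlt] -> 17 lines: hqpi bse dee litk qlt uhami vuj lkp zwp qvqz hqkbz hdauh syha bfwm abry jlli gbgm
Hunk 4: at line 5 remove [uhami,vuj,lkp] add [gourc,wjo,nazlv] -> 17 lines: hqpi bse dee litk qlt gourc wjo nazlv zwp qvqz hqkbz hdauh syha bfwm abry jlli gbgm
Final line count: 17

Answer: 17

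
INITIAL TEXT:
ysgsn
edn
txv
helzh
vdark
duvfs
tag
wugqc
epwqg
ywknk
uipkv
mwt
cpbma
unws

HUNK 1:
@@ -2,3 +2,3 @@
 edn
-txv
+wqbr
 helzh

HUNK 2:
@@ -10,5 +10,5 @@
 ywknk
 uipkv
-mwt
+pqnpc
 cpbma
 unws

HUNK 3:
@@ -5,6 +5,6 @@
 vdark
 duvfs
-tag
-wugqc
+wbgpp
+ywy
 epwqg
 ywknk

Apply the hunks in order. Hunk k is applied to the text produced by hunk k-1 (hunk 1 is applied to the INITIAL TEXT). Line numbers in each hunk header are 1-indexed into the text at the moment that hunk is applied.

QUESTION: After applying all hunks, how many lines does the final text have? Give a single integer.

Hunk 1: at line 2 remove [txv] add [wqbr] -> 14 lines: ysgsn edn wqbr helzh vdark duvfs tag wugqc epwqg ywknk uipkv mwt cpbma unws
Hunk 2: at line 10 remove [mwt] add [pqnpc] -> 14 lines: ysgsn edn wqbr helzh vdark duvfs tag wugqc epwqg ywknk uipkv pqnpc cpbma unws
Hunk 3: at line 5 remove [tag,wugqc] add [wbgpp,ywy] -> 14 lines: ysgsn edn wqbr helzh vdark duvfs wbgpp ywy epwqg ywknk uipkv pqnpc cpbma unws
Final line count: 14

Answer: 14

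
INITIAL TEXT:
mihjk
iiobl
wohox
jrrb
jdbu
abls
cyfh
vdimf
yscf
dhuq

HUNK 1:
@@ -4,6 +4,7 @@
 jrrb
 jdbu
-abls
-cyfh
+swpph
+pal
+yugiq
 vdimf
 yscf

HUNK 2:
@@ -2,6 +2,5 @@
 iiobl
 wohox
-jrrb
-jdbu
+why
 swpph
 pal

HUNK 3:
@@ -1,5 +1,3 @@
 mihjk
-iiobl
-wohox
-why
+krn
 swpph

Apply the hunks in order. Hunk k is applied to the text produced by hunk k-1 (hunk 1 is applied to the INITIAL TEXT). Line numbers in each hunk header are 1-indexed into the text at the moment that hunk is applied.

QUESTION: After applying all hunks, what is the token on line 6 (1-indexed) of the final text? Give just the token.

Hunk 1: at line 4 remove [abls,cyfh] add [swpph,pal,yugiq] -> 11 lines: mihjk iiobl wohox jrrb jdbu swpph pal yugiq vdimf yscf dhuq
Hunk 2: at line 2 remove [jrrb,jdbu] add [why] -> 10 lines: mihjk iiobl wohox why swpph pal yugiq vdimf yscf dhuq
Hunk 3: at line 1 remove [iiobl,wohox,why] add [krn] -> 8 lines: mihjk krn swpph pal yugiq vdimf yscf dhuq
Final line 6: vdimf

Answer: vdimf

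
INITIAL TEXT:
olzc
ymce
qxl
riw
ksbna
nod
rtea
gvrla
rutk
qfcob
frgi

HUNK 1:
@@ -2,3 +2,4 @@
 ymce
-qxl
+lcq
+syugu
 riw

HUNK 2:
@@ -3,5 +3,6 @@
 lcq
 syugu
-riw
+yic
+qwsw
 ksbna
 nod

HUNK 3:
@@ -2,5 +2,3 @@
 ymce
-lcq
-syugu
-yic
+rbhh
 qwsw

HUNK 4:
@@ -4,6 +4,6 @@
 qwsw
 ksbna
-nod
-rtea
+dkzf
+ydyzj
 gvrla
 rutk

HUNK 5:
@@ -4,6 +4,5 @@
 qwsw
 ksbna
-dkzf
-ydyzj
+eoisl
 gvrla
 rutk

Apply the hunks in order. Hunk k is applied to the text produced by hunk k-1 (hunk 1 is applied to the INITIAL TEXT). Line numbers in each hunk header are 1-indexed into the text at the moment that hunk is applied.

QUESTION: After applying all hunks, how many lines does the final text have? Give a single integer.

Answer: 10

Derivation:
Hunk 1: at line 2 remove [qxl] add [lcq,syugu] -> 12 lines: olzc ymce lcq syugu riw ksbna nod rtea gvrla rutk qfcob frgi
Hunk 2: at line 3 remove [riw] add [yic,qwsw] -> 13 lines: olzc ymce lcq syugu yic qwsw ksbna nod rtea gvrla rutk qfcob frgi
Hunk 3: at line 2 remove [lcq,syugu,yic] add [rbhh] -> 11 lines: olzc ymce rbhh qwsw ksbna nod rtea gvrla rutk qfcob frgi
Hunk 4: at line 4 remove [nod,rtea] add [dkzf,ydyzj] -> 11 lines: olzc ymce rbhh qwsw ksbna dkzf ydyzj gvrla rutk qfcob frgi
Hunk 5: at line 4 remove [dkzf,ydyzj] add [eoisl] -> 10 lines: olzc ymce rbhh qwsw ksbna eoisl gvrla rutk qfcob frgi
Final line count: 10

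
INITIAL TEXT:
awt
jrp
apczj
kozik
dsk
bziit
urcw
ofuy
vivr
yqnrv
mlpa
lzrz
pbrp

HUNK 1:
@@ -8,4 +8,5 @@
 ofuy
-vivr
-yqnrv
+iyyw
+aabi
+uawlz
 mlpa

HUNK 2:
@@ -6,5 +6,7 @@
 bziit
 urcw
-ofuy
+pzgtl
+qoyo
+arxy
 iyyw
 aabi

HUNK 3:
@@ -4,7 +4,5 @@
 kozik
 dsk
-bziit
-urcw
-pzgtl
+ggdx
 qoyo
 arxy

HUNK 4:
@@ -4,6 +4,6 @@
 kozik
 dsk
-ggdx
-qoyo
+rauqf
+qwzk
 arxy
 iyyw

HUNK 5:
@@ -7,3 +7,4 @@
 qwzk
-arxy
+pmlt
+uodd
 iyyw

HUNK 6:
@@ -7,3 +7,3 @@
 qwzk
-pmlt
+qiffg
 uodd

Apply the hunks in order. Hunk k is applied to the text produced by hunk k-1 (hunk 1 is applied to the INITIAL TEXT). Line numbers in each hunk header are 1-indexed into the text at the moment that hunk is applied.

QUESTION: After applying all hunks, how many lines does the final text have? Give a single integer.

Hunk 1: at line 8 remove [vivr,yqnrv] add [iyyw,aabi,uawlz] -> 14 lines: awt jrp apczj kozik dsk bziit urcw ofuy iyyw aabi uawlz mlpa lzrz pbrp
Hunk 2: at line 6 remove [ofuy] add [pzgtl,qoyo,arxy] -> 16 lines: awt jrp apczj kozik dsk bziit urcw pzgtl qoyo arxy iyyw aabi uawlz mlpa lzrz pbrp
Hunk 3: at line 4 remove [bziit,urcw,pzgtl] add [ggdx] -> 14 lines: awt jrp apczj kozik dsk ggdx qoyo arxy iyyw aabi uawlz mlpa lzrz pbrp
Hunk 4: at line 4 remove [ggdx,qoyo] add [rauqf,qwzk] -> 14 lines: awt jrp apczj kozik dsk rauqf qwzk arxy iyyw aabi uawlz mlpa lzrz pbrp
Hunk 5: at line 7 remove [arxy] add [pmlt,uodd] -> 15 lines: awt jrp apczj kozik dsk rauqf qwzk pmlt uodd iyyw aabi uawlz mlpa lzrz pbrp
Hunk 6: at line 7 remove [pmlt] add [qiffg] -> 15 lines: awt jrp apczj kozik dsk rauqf qwzk qiffg uodd iyyw aabi uawlz mlpa lzrz pbrp
Final line count: 15

Answer: 15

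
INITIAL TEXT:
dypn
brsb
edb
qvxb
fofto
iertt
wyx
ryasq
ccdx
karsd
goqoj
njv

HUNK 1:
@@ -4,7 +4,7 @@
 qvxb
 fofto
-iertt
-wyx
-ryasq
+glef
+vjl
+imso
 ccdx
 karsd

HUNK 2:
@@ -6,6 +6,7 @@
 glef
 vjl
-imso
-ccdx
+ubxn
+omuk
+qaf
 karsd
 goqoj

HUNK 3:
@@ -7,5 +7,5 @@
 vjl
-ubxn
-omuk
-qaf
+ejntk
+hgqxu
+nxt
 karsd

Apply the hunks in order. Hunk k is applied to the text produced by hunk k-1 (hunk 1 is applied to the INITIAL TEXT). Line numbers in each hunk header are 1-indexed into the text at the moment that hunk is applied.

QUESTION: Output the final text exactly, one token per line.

Answer: dypn
brsb
edb
qvxb
fofto
glef
vjl
ejntk
hgqxu
nxt
karsd
goqoj
njv

Derivation:
Hunk 1: at line 4 remove [iertt,wyx,ryasq] add [glef,vjl,imso] -> 12 lines: dypn brsb edb qvxb fofto glef vjl imso ccdx karsd goqoj njv
Hunk 2: at line 6 remove [imso,ccdx] add [ubxn,omuk,qaf] -> 13 lines: dypn brsb edb qvxb fofto glef vjl ubxn omuk qaf karsd goqoj njv
Hunk 3: at line 7 remove [ubxn,omuk,qaf] add [ejntk,hgqxu,nxt] -> 13 lines: dypn brsb edb qvxb fofto glef vjl ejntk hgqxu nxt karsd goqoj njv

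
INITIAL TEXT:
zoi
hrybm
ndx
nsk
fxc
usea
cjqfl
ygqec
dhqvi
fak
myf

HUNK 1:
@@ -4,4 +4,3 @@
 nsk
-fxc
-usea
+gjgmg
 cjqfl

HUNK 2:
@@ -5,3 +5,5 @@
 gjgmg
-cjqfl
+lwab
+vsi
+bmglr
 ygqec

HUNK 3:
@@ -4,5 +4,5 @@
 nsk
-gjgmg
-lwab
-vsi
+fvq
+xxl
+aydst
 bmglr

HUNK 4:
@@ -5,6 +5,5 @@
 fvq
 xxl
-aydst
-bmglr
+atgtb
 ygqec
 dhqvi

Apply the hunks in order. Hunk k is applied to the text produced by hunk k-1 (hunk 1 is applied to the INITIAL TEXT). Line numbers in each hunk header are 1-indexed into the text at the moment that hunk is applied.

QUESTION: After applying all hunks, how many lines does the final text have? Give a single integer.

Hunk 1: at line 4 remove [fxc,usea] add [gjgmg] -> 10 lines: zoi hrybm ndx nsk gjgmg cjqfl ygqec dhqvi fak myf
Hunk 2: at line 5 remove [cjqfl] add [lwab,vsi,bmglr] -> 12 lines: zoi hrybm ndx nsk gjgmg lwab vsi bmglr ygqec dhqvi fak myf
Hunk 3: at line 4 remove [gjgmg,lwab,vsi] add [fvq,xxl,aydst] -> 12 lines: zoi hrybm ndx nsk fvq xxl aydst bmglr ygqec dhqvi fak myf
Hunk 4: at line 5 remove [aydst,bmglr] add [atgtb] -> 11 lines: zoi hrybm ndx nsk fvq xxl atgtb ygqec dhqvi fak myf
Final line count: 11

Answer: 11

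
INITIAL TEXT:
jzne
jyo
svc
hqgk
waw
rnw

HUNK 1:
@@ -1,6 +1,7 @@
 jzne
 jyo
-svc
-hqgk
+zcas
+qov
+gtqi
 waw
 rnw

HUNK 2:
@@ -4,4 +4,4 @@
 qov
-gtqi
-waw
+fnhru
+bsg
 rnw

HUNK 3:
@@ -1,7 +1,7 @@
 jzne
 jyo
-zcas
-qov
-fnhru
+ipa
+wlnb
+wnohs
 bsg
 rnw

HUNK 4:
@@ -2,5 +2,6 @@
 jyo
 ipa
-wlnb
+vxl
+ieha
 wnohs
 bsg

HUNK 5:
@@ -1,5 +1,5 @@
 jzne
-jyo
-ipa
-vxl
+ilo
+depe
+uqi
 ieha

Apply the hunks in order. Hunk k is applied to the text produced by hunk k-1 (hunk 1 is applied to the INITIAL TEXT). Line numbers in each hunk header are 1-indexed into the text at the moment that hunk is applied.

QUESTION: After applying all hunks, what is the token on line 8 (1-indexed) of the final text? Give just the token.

Hunk 1: at line 1 remove [svc,hqgk] add [zcas,qov,gtqi] -> 7 lines: jzne jyo zcas qov gtqi waw rnw
Hunk 2: at line 4 remove [gtqi,waw] add [fnhru,bsg] -> 7 lines: jzne jyo zcas qov fnhru bsg rnw
Hunk 3: at line 1 remove [zcas,qov,fnhru] add [ipa,wlnb,wnohs] -> 7 lines: jzne jyo ipa wlnb wnohs bsg rnw
Hunk 4: at line 2 remove [wlnb] add [vxl,ieha] -> 8 lines: jzne jyo ipa vxl ieha wnohs bsg rnw
Hunk 5: at line 1 remove [jyo,ipa,vxl] add [ilo,depe,uqi] -> 8 lines: jzne ilo depe uqi ieha wnohs bsg rnw
Final line 8: rnw

Answer: rnw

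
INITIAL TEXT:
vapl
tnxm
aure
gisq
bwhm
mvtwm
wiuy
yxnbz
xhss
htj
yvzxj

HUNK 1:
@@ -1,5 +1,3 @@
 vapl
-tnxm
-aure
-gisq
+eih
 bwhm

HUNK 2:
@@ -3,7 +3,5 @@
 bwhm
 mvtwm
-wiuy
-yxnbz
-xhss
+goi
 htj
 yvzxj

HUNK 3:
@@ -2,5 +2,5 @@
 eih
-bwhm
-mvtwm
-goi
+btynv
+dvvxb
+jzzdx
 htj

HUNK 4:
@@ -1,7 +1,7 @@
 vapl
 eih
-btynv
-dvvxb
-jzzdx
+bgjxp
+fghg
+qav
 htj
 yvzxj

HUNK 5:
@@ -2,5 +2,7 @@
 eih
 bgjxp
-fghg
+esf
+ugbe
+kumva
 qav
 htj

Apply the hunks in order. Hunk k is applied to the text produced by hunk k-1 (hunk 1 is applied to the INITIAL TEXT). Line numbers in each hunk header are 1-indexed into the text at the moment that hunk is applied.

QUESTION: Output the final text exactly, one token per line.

Hunk 1: at line 1 remove [tnxm,aure,gisq] add [eih] -> 9 lines: vapl eih bwhm mvtwm wiuy yxnbz xhss htj yvzxj
Hunk 2: at line 3 remove [wiuy,yxnbz,xhss] add [goi] -> 7 lines: vapl eih bwhm mvtwm goi htj yvzxj
Hunk 3: at line 2 remove [bwhm,mvtwm,goi] add [btynv,dvvxb,jzzdx] -> 7 lines: vapl eih btynv dvvxb jzzdx htj yvzxj
Hunk 4: at line 1 remove [btynv,dvvxb,jzzdx] add [bgjxp,fghg,qav] -> 7 lines: vapl eih bgjxp fghg qav htj yvzxj
Hunk 5: at line 2 remove [fghg] add [esf,ugbe,kumva] -> 9 lines: vapl eih bgjxp esf ugbe kumva qav htj yvzxj

Answer: vapl
eih
bgjxp
esf
ugbe
kumva
qav
htj
yvzxj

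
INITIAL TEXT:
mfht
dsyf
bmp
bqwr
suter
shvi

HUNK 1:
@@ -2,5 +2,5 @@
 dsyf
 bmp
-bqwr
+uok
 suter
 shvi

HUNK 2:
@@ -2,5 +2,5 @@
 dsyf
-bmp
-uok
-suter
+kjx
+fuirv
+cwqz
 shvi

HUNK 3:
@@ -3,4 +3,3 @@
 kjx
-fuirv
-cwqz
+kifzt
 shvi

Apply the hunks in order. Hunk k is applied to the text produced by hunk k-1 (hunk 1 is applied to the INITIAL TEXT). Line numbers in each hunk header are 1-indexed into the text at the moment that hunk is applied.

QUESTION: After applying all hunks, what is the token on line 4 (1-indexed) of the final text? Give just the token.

Hunk 1: at line 2 remove [bqwr] add [uok] -> 6 lines: mfht dsyf bmp uok suter shvi
Hunk 2: at line 2 remove [bmp,uok,suter] add [kjx,fuirv,cwqz] -> 6 lines: mfht dsyf kjx fuirv cwqz shvi
Hunk 3: at line 3 remove [fuirv,cwqz] add [kifzt] -> 5 lines: mfht dsyf kjx kifzt shvi
Final line 4: kifzt

Answer: kifzt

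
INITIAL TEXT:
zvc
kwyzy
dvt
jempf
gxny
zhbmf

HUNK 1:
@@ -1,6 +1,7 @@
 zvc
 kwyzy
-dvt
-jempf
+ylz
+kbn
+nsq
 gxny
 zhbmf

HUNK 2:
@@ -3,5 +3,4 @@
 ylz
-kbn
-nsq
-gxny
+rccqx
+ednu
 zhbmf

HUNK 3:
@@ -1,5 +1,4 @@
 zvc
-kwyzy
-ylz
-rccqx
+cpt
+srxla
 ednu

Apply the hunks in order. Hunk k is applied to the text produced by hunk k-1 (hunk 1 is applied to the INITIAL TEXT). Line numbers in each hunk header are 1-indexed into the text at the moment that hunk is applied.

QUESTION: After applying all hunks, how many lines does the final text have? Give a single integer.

Answer: 5

Derivation:
Hunk 1: at line 1 remove [dvt,jempf] add [ylz,kbn,nsq] -> 7 lines: zvc kwyzy ylz kbn nsq gxny zhbmf
Hunk 2: at line 3 remove [kbn,nsq,gxny] add [rccqx,ednu] -> 6 lines: zvc kwyzy ylz rccqx ednu zhbmf
Hunk 3: at line 1 remove [kwyzy,ylz,rccqx] add [cpt,srxla] -> 5 lines: zvc cpt srxla ednu zhbmf
Final line count: 5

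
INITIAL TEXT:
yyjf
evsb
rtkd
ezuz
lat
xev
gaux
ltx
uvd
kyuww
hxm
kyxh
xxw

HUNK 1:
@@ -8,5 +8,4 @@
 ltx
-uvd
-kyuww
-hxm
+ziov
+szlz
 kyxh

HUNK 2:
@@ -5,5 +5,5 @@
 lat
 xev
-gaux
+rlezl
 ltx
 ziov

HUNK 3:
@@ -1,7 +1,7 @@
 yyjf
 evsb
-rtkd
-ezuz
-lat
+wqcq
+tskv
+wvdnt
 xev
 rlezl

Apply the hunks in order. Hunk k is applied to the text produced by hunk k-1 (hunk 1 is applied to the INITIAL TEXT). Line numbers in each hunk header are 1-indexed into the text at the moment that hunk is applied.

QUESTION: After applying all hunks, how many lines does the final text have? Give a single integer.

Hunk 1: at line 8 remove [uvd,kyuww,hxm] add [ziov,szlz] -> 12 lines: yyjf evsb rtkd ezuz lat xev gaux ltx ziov szlz kyxh xxw
Hunk 2: at line 5 remove [gaux] add [rlezl] -> 12 lines: yyjf evsb rtkd ezuz lat xev rlezl ltx ziov szlz kyxh xxw
Hunk 3: at line 1 remove [rtkd,ezuz,lat] add [wqcq,tskv,wvdnt] -> 12 lines: yyjf evsb wqcq tskv wvdnt xev rlezl ltx ziov szlz kyxh xxw
Final line count: 12

Answer: 12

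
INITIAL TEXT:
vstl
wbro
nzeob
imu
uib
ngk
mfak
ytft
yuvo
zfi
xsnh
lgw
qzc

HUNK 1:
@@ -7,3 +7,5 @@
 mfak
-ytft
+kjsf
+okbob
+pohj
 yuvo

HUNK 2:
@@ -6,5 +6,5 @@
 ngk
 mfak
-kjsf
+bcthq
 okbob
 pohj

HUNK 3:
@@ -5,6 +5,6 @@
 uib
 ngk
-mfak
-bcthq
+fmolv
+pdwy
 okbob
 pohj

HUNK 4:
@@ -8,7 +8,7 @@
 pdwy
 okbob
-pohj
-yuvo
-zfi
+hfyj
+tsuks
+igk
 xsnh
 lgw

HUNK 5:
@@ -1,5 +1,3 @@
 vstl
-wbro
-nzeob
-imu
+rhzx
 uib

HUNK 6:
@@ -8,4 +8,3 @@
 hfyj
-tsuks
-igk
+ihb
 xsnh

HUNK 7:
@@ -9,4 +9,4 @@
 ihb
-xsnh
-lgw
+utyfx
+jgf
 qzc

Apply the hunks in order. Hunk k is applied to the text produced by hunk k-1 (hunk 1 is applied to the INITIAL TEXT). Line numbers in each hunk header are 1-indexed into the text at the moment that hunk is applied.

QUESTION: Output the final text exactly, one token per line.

Answer: vstl
rhzx
uib
ngk
fmolv
pdwy
okbob
hfyj
ihb
utyfx
jgf
qzc

Derivation:
Hunk 1: at line 7 remove [ytft] add [kjsf,okbob,pohj] -> 15 lines: vstl wbro nzeob imu uib ngk mfak kjsf okbob pohj yuvo zfi xsnh lgw qzc
Hunk 2: at line 6 remove [kjsf] add [bcthq] -> 15 lines: vstl wbro nzeob imu uib ngk mfak bcthq okbob pohj yuvo zfi xsnh lgw qzc
Hunk 3: at line 5 remove [mfak,bcthq] add [fmolv,pdwy] -> 15 lines: vstl wbro nzeob imu uib ngk fmolv pdwy okbob pohj yuvo zfi xsnh lgw qzc
Hunk 4: at line 8 remove [pohj,yuvo,zfi] add [hfyj,tsuks,igk] -> 15 lines: vstl wbro nzeob imu uib ngk fmolv pdwy okbob hfyj tsuks igk xsnh lgw qzc
Hunk 5: at line 1 remove [wbro,nzeob,imu] add [rhzx] -> 13 lines: vstl rhzx uib ngk fmolv pdwy okbob hfyj tsuks igk xsnh lgw qzc
Hunk 6: at line 8 remove [tsuks,igk] add [ihb] -> 12 lines: vstl rhzx uib ngk fmolv pdwy okbob hfyj ihb xsnh lgw qzc
Hunk 7: at line 9 remove [xsnh,lgw] add [utyfx,jgf] -> 12 lines: vstl rhzx uib ngk fmolv pdwy okbob hfyj ihb utyfx jgf qzc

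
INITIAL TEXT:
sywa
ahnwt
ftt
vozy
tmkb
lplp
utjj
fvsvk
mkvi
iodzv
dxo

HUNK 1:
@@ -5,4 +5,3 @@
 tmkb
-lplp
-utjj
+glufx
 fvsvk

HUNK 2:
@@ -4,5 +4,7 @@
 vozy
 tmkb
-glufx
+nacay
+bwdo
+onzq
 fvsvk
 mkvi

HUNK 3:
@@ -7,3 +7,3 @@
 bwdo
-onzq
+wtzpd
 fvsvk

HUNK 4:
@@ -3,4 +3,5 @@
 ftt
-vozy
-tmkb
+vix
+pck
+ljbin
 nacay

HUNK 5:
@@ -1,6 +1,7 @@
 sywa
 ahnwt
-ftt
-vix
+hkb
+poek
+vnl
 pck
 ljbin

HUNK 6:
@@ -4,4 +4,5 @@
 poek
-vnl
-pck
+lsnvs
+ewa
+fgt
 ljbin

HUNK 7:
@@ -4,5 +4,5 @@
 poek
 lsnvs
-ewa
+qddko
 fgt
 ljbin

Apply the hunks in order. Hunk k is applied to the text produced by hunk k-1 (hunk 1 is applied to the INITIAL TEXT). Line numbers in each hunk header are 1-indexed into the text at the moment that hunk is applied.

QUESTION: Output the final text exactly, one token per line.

Answer: sywa
ahnwt
hkb
poek
lsnvs
qddko
fgt
ljbin
nacay
bwdo
wtzpd
fvsvk
mkvi
iodzv
dxo

Derivation:
Hunk 1: at line 5 remove [lplp,utjj] add [glufx] -> 10 lines: sywa ahnwt ftt vozy tmkb glufx fvsvk mkvi iodzv dxo
Hunk 2: at line 4 remove [glufx] add [nacay,bwdo,onzq] -> 12 lines: sywa ahnwt ftt vozy tmkb nacay bwdo onzq fvsvk mkvi iodzv dxo
Hunk 3: at line 7 remove [onzq] add [wtzpd] -> 12 lines: sywa ahnwt ftt vozy tmkb nacay bwdo wtzpd fvsvk mkvi iodzv dxo
Hunk 4: at line 3 remove [vozy,tmkb] add [vix,pck,ljbin] -> 13 lines: sywa ahnwt ftt vix pck ljbin nacay bwdo wtzpd fvsvk mkvi iodzv dxo
Hunk 5: at line 1 remove [ftt,vix] add [hkb,poek,vnl] -> 14 lines: sywa ahnwt hkb poek vnl pck ljbin nacay bwdo wtzpd fvsvk mkvi iodzv dxo
Hunk 6: at line 4 remove [vnl,pck] add [lsnvs,ewa,fgt] -> 15 lines: sywa ahnwt hkb poek lsnvs ewa fgt ljbin nacay bwdo wtzpd fvsvk mkvi iodzv dxo
Hunk 7: at line 4 remove [ewa] add [qddko] -> 15 lines: sywa ahnwt hkb poek lsnvs qddko fgt ljbin nacay bwdo wtzpd fvsvk mkvi iodzv dxo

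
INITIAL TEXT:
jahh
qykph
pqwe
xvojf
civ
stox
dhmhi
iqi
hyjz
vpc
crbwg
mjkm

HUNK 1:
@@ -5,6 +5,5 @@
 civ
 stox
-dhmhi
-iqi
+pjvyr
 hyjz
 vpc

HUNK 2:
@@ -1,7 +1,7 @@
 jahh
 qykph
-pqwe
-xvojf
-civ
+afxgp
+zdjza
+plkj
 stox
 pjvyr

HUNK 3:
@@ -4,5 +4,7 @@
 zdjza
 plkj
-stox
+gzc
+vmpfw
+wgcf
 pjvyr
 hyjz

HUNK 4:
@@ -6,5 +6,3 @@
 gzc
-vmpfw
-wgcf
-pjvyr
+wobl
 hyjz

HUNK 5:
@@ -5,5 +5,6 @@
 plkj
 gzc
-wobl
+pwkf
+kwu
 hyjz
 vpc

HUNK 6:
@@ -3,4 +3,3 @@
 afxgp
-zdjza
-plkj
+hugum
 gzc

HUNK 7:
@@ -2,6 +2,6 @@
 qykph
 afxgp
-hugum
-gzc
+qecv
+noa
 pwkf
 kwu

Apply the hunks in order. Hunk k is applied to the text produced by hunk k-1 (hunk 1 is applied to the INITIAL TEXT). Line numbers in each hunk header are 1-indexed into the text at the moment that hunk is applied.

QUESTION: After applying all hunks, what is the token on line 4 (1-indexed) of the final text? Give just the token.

Answer: qecv

Derivation:
Hunk 1: at line 5 remove [dhmhi,iqi] add [pjvyr] -> 11 lines: jahh qykph pqwe xvojf civ stox pjvyr hyjz vpc crbwg mjkm
Hunk 2: at line 1 remove [pqwe,xvojf,civ] add [afxgp,zdjza,plkj] -> 11 lines: jahh qykph afxgp zdjza plkj stox pjvyr hyjz vpc crbwg mjkm
Hunk 3: at line 4 remove [stox] add [gzc,vmpfw,wgcf] -> 13 lines: jahh qykph afxgp zdjza plkj gzc vmpfw wgcf pjvyr hyjz vpc crbwg mjkm
Hunk 4: at line 6 remove [vmpfw,wgcf,pjvyr] add [wobl] -> 11 lines: jahh qykph afxgp zdjza plkj gzc wobl hyjz vpc crbwg mjkm
Hunk 5: at line 5 remove [wobl] add [pwkf,kwu] -> 12 lines: jahh qykph afxgp zdjza plkj gzc pwkf kwu hyjz vpc crbwg mjkm
Hunk 6: at line 3 remove [zdjza,plkj] add [hugum] -> 11 lines: jahh qykph afxgp hugum gzc pwkf kwu hyjz vpc crbwg mjkm
Hunk 7: at line 2 remove [hugum,gzc] add [qecv,noa] -> 11 lines: jahh qykph afxgp qecv noa pwkf kwu hyjz vpc crbwg mjkm
Final line 4: qecv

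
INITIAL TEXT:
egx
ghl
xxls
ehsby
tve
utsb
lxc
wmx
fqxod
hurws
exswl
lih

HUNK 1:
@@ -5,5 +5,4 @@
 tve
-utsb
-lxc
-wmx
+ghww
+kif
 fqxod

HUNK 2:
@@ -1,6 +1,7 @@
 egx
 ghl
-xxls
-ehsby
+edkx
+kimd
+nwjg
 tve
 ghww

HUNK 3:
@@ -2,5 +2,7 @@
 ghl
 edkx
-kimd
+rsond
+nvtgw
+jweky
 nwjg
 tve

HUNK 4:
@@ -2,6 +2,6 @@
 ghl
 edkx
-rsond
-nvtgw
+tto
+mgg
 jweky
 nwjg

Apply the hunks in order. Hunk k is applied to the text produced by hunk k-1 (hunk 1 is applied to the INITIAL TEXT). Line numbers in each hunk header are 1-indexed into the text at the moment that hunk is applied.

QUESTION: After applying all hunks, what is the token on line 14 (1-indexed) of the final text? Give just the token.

Hunk 1: at line 5 remove [utsb,lxc,wmx] add [ghww,kif] -> 11 lines: egx ghl xxls ehsby tve ghww kif fqxod hurws exswl lih
Hunk 2: at line 1 remove [xxls,ehsby] add [edkx,kimd,nwjg] -> 12 lines: egx ghl edkx kimd nwjg tve ghww kif fqxod hurws exswl lih
Hunk 3: at line 2 remove [kimd] add [rsond,nvtgw,jweky] -> 14 lines: egx ghl edkx rsond nvtgw jweky nwjg tve ghww kif fqxod hurws exswl lih
Hunk 4: at line 2 remove [rsond,nvtgw] add [tto,mgg] -> 14 lines: egx ghl edkx tto mgg jweky nwjg tve ghww kif fqxod hurws exswl lih
Final line 14: lih

Answer: lih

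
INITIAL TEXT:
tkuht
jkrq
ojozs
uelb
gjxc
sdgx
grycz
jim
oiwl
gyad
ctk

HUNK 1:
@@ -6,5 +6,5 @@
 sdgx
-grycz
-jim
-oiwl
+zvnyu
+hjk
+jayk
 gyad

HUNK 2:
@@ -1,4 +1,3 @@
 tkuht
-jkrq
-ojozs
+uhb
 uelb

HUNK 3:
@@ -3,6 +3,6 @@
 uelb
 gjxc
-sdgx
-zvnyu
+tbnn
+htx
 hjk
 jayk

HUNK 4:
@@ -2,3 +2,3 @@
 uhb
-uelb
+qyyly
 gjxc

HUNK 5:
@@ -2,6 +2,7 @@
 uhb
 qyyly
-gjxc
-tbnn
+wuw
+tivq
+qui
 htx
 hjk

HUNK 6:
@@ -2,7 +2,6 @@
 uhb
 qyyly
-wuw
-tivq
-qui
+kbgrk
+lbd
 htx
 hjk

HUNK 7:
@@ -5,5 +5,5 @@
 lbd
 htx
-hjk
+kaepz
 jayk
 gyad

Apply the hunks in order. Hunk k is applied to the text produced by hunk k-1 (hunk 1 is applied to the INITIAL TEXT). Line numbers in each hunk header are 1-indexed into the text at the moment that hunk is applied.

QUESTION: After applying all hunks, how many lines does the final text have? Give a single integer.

Hunk 1: at line 6 remove [grycz,jim,oiwl] add [zvnyu,hjk,jayk] -> 11 lines: tkuht jkrq ojozs uelb gjxc sdgx zvnyu hjk jayk gyad ctk
Hunk 2: at line 1 remove [jkrq,ojozs] add [uhb] -> 10 lines: tkuht uhb uelb gjxc sdgx zvnyu hjk jayk gyad ctk
Hunk 3: at line 3 remove [sdgx,zvnyu] add [tbnn,htx] -> 10 lines: tkuht uhb uelb gjxc tbnn htx hjk jayk gyad ctk
Hunk 4: at line 2 remove [uelb] add [qyyly] -> 10 lines: tkuht uhb qyyly gjxc tbnn htx hjk jayk gyad ctk
Hunk 5: at line 2 remove [gjxc,tbnn] add [wuw,tivq,qui] -> 11 lines: tkuht uhb qyyly wuw tivq qui htx hjk jayk gyad ctk
Hunk 6: at line 2 remove [wuw,tivq,qui] add [kbgrk,lbd] -> 10 lines: tkuht uhb qyyly kbgrk lbd htx hjk jayk gyad ctk
Hunk 7: at line 5 remove [hjk] add [kaepz] -> 10 lines: tkuht uhb qyyly kbgrk lbd htx kaepz jayk gyad ctk
Final line count: 10

Answer: 10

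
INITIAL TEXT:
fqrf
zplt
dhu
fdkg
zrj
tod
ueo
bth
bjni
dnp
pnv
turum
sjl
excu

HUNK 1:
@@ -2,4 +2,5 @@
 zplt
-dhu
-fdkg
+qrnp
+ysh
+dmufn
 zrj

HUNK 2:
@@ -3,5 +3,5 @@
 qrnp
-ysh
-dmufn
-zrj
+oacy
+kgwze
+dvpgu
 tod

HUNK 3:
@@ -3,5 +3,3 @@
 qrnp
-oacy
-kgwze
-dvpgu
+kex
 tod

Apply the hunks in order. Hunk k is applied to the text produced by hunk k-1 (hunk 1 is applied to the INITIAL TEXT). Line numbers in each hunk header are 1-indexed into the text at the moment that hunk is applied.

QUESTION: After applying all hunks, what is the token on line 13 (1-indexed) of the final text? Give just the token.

Hunk 1: at line 2 remove [dhu,fdkg] add [qrnp,ysh,dmufn] -> 15 lines: fqrf zplt qrnp ysh dmufn zrj tod ueo bth bjni dnp pnv turum sjl excu
Hunk 2: at line 3 remove [ysh,dmufn,zrj] add [oacy,kgwze,dvpgu] -> 15 lines: fqrf zplt qrnp oacy kgwze dvpgu tod ueo bth bjni dnp pnv turum sjl excu
Hunk 3: at line 3 remove [oacy,kgwze,dvpgu] add [kex] -> 13 lines: fqrf zplt qrnp kex tod ueo bth bjni dnp pnv turum sjl excu
Final line 13: excu

Answer: excu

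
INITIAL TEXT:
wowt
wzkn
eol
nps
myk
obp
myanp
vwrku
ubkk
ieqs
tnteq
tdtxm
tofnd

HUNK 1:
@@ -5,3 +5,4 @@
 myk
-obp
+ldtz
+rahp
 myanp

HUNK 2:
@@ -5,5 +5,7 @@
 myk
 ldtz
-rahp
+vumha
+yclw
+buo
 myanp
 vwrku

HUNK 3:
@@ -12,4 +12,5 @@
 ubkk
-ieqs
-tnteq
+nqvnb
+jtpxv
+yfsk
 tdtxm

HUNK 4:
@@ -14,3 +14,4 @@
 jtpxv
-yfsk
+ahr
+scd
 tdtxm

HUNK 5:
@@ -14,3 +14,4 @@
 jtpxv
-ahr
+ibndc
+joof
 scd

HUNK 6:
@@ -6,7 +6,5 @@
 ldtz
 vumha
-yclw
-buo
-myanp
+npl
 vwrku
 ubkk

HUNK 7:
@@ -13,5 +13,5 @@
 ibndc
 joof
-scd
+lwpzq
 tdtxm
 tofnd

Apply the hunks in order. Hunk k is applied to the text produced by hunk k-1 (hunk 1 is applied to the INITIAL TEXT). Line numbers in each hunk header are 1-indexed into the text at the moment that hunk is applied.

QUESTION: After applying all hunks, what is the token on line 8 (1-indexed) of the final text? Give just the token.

Hunk 1: at line 5 remove [obp] add [ldtz,rahp] -> 14 lines: wowt wzkn eol nps myk ldtz rahp myanp vwrku ubkk ieqs tnteq tdtxm tofnd
Hunk 2: at line 5 remove [rahp] add [vumha,yclw,buo] -> 16 lines: wowt wzkn eol nps myk ldtz vumha yclw buo myanp vwrku ubkk ieqs tnteq tdtxm tofnd
Hunk 3: at line 12 remove [ieqs,tnteq] add [nqvnb,jtpxv,yfsk] -> 17 lines: wowt wzkn eol nps myk ldtz vumha yclw buo myanp vwrku ubkk nqvnb jtpxv yfsk tdtxm tofnd
Hunk 4: at line 14 remove [yfsk] add [ahr,scd] -> 18 lines: wowt wzkn eol nps myk ldtz vumha yclw buo myanp vwrku ubkk nqvnb jtpxv ahr scd tdtxm tofnd
Hunk 5: at line 14 remove [ahr] add [ibndc,joof] -> 19 lines: wowt wzkn eol nps myk ldtz vumha yclw buo myanp vwrku ubkk nqvnb jtpxv ibndc joof scd tdtxm tofnd
Hunk 6: at line 6 remove [yclw,buo,myanp] add [npl] -> 17 lines: wowt wzkn eol nps myk ldtz vumha npl vwrku ubkk nqvnb jtpxv ibndc joof scd tdtxm tofnd
Hunk 7: at line 13 remove [scd] add [lwpzq] -> 17 lines: wowt wzkn eol nps myk ldtz vumha npl vwrku ubkk nqvnb jtpxv ibndc joof lwpzq tdtxm tofnd
Final line 8: npl

Answer: npl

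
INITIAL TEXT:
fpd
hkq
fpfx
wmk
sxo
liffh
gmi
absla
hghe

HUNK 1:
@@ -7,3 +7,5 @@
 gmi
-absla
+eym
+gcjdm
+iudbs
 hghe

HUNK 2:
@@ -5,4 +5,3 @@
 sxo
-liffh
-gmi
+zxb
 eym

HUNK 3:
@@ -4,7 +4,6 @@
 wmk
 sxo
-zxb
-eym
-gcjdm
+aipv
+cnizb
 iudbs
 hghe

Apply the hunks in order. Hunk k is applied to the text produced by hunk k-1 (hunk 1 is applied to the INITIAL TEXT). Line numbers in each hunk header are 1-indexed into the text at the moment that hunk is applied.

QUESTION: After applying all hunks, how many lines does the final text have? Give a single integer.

Hunk 1: at line 7 remove [absla] add [eym,gcjdm,iudbs] -> 11 lines: fpd hkq fpfx wmk sxo liffh gmi eym gcjdm iudbs hghe
Hunk 2: at line 5 remove [liffh,gmi] add [zxb] -> 10 lines: fpd hkq fpfx wmk sxo zxb eym gcjdm iudbs hghe
Hunk 3: at line 4 remove [zxb,eym,gcjdm] add [aipv,cnizb] -> 9 lines: fpd hkq fpfx wmk sxo aipv cnizb iudbs hghe
Final line count: 9

Answer: 9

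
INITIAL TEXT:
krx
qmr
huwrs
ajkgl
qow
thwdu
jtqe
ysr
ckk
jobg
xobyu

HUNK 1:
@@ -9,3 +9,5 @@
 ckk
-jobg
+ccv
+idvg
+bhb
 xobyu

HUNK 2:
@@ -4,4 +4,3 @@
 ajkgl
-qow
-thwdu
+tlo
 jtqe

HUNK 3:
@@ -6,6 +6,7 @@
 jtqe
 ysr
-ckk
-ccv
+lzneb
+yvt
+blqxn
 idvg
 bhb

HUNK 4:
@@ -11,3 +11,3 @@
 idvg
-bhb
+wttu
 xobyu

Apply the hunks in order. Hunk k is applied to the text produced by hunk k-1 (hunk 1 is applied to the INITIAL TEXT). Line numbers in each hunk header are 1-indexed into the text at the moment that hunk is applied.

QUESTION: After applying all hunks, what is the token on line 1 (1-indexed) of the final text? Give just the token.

Hunk 1: at line 9 remove [jobg] add [ccv,idvg,bhb] -> 13 lines: krx qmr huwrs ajkgl qow thwdu jtqe ysr ckk ccv idvg bhb xobyu
Hunk 2: at line 4 remove [qow,thwdu] add [tlo] -> 12 lines: krx qmr huwrs ajkgl tlo jtqe ysr ckk ccv idvg bhb xobyu
Hunk 3: at line 6 remove [ckk,ccv] add [lzneb,yvt,blqxn] -> 13 lines: krx qmr huwrs ajkgl tlo jtqe ysr lzneb yvt blqxn idvg bhb xobyu
Hunk 4: at line 11 remove [bhb] add [wttu] -> 13 lines: krx qmr huwrs ajkgl tlo jtqe ysr lzneb yvt blqxn idvg wttu xobyu
Final line 1: krx

Answer: krx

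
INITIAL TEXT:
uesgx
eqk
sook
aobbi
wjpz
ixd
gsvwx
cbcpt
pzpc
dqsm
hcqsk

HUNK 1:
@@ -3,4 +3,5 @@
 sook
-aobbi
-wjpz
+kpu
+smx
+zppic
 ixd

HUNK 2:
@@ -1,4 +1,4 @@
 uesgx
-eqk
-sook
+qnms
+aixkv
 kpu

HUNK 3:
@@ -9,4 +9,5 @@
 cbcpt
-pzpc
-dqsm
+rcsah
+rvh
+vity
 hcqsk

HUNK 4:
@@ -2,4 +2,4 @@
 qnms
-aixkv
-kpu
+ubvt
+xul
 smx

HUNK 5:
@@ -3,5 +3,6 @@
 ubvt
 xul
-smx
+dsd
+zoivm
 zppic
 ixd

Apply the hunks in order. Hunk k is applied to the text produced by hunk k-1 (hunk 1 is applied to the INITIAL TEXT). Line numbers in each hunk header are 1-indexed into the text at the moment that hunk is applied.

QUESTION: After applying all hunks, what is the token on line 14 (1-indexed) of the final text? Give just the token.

Answer: hcqsk

Derivation:
Hunk 1: at line 3 remove [aobbi,wjpz] add [kpu,smx,zppic] -> 12 lines: uesgx eqk sook kpu smx zppic ixd gsvwx cbcpt pzpc dqsm hcqsk
Hunk 2: at line 1 remove [eqk,sook] add [qnms,aixkv] -> 12 lines: uesgx qnms aixkv kpu smx zppic ixd gsvwx cbcpt pzpc dqsm hcqsk
Hunk 3: at line 9 remove [pzpc,dqsm] add [rcsah,rvh,vity] -> 13 lines: uesgx qnms aixkv kpu smx zppic ixd gsvwx cbcpt rcsah rvh vity hcqsk
Hunk 4: at line 2 remove [aixkv,kpu] add [ubvt,xul] -> 13 lines: uesgx qnms ubvt xul smx zppic ixd gsvwx cbcpt rcsah rvh vity hcqsk
Hunk 5: at line 3 remove [smx] add [dsd,zoivm] -> 14 lines: uesgx qnms ubvt xul dsd zoivm zppic ixd gsvwx cbcpt rcsah rvh vity hcqsk
Final line 14: hcqsk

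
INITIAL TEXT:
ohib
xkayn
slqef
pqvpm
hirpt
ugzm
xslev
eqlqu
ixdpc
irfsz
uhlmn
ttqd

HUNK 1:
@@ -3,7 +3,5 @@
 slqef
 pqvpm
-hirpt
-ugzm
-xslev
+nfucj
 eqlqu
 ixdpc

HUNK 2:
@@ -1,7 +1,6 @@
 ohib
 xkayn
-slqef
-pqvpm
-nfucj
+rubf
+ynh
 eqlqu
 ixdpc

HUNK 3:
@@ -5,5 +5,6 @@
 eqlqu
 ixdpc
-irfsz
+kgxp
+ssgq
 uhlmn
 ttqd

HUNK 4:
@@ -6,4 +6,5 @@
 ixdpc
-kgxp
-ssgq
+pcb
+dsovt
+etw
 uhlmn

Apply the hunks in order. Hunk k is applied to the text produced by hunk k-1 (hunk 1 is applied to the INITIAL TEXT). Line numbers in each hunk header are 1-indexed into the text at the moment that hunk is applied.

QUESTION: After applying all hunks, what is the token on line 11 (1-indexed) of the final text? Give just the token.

Answer: ttqd

Derivation:
Hunk 1: at line 3 remove [hirpt,ugzm,xslev] add [nfucj] -> 10 lines: ohib xkayn slqef pqvpm nfucj eqlqu ixdpc irfsz uhlmn ttqd
Hunk 2: at line 1 remove [slqef,pqvpm,nfucj] add [rubf,ynh] -> 9 lines: ohib xkayn rubf ynh eqlqu ixdpc irfsz uhlmn ttqd
Hunk 3: at line 5 remove [irfsz] add [kgxp,ssgq] -> 10 lines: ohib xkayn rubf ynh eqlqu ixdpc kgxp ssgq uhlmn ttqd
Hunk 4: at line 6 remove [kgxp,ssgq] add [pcb,dsovt,etw] -> 11 lines: ohib xkayn rubf ynh eqlqu ixdpc pcb dsovt etw uhlmn ttqd
Final line 11: ttqd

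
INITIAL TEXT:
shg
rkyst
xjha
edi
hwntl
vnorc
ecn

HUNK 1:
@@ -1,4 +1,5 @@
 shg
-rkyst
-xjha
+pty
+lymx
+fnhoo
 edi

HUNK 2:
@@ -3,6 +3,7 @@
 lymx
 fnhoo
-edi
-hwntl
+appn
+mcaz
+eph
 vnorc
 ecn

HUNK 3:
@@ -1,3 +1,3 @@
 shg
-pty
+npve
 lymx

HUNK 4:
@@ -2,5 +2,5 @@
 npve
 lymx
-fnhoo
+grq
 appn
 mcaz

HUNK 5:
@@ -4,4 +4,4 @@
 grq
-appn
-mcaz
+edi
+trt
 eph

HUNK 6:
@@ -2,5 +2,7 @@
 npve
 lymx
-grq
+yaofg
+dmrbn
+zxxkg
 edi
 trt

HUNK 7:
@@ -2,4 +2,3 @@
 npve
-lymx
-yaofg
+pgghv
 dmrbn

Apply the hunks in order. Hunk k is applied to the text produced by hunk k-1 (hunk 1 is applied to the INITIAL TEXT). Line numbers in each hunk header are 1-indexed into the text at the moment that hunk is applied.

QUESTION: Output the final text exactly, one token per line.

Hunk 1: at line 1 remove [rkyst,xjha] add [pty,lymx,fnhoo] -> 8 lines: shg pty lymx fnhoo edi hwntl vnorc ecn
Hunk 2: at line 3 remove [edi,hwntl] add [appn,mcaz,eph] -> 9 lines: shg pty lymx fnhoo appn mcaz eph vnorc ecn
Hunk 3: at line 1 remove [pty] add [npve] -> 9 lines: shg npve lymx fnhoo appn mcaz eph vnorc ecn
Hunk 4: at line 2 remove [fnhoo] add [grq] -> 9 lines: shg npve lymx grq appn mcaz eph vnorc ecn
Hunk 5: at line 4 remove [appn,mcaz] add [edi,trt] -> 9 lines: shg npve lymx grq edi trt eph vnorc ecn
Hunk 6: at line 2 remove [grq] add [yaofg,dmrbn,zxxkg] -> 11 lines: shg npve lymx yaofg dmrbn zxxkg edi trt eph vnorc ecn
Hunk 7: at line 2 remove [lymx,yaofg] add [pgghv] -> 10 lines: shg npve pgghv dmrbn zxxkg edi trt eph vnorc ecn

Answer: shg
npve
pgghv
dmrbn
zxxkg
edi
trt
eph
vnorc
ecn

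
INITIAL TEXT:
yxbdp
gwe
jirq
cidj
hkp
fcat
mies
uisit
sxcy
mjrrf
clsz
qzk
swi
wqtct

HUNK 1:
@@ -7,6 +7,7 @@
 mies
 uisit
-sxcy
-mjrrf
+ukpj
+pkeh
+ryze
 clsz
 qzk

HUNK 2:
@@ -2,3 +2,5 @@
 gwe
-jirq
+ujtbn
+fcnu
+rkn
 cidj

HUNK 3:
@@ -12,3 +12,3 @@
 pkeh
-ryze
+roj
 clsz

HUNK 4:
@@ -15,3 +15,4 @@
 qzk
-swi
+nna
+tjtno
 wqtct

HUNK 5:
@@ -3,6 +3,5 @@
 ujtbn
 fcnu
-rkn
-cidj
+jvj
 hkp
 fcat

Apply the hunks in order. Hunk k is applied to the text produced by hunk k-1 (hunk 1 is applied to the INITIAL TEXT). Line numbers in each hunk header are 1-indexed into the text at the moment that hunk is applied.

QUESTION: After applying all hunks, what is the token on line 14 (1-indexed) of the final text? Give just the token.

Answer: qzk

Derivation:
Hunk 1: at line 7 remove [sxcy,mjrrf] add [ukpj,pkeh,ryze] -> 15 lines: yxbdp gwe jirq cidj hkp fcat mies uisit ukpj pkeh ryze clsz qzk swi wqtct
Hunk 2: at line 2 remove [jirq] add [ujtbn,fcnu,rkn] -> 17 lines: yxbdp gwe ujtbn fcnu rkn cidj hkp fcat mies uisit ukpj pkeh ryze clsz qzk swi wqtct
Hunk 3: at line 12 remove [ryze] add [roj] -> 17 lines: yxbdp gwe ujtbn fcnu rkn cidj hkp fcat mies uisit ukpj pkeh roj clsz qzk swi wqtct
Hunk 4: at line 15 remove [swi] add [nna,tjtno] -> 18 lines: yxbdp gwe ujtbn fcnu rkn cidj hkp fcat mies uisit ukpj pkeh roj clsz qzk nna tjtno wqtct
Hunk 5: at line 3 remove [rkn,cidj] add [jvj] -> 17 lines: yxbdp gwe ujtbn fcnu jvj hkp fcat mies uisit ukpj pkeh roj clsz qzk nna tjtno wqtct
Final line 14: qzk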